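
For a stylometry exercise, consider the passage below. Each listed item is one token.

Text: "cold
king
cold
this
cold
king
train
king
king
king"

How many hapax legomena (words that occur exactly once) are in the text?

Frequencies: king:5, cold:3, this:1, train:1
Hapax (freq=1): this, train

2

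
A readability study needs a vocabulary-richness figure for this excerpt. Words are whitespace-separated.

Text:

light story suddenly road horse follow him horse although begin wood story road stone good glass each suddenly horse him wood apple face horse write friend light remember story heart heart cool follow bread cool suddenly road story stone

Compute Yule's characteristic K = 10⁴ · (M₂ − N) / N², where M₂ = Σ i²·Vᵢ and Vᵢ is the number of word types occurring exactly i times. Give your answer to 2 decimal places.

Frequencies: story:4, horse:4, suddenly:3, road:3, light:2, follow:2, him:2, wood:2, stone:2, heart:2, cool:2, although:1, begin:1, good:1, glass:1, each:1, apple:1, face:1, write:1, friend:1, … (2 more, each freq 1)
N = 39. Frequency spectrum: V_1=11, V_2=7, V_3=2, V_4=2
M₂ = 1²·11 + 2²·7 + 3²·2 + 4²·2 = 89
K = 10000 × (89 − 39) / 39² = 328.73

328.73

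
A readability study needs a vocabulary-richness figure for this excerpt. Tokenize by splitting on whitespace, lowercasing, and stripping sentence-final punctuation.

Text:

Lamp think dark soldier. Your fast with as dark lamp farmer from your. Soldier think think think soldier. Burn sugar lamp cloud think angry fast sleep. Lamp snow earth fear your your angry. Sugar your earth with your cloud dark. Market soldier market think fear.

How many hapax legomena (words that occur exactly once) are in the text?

6

Frequencies: think:6, your:6, lamp:4, soldier:4, dark:3, fast:2, with:2, sugar:2, cloud:2, angry:2, earth:2, fear:2, market:2, as:1, farmer:1, from:1, burn:1, sleep:1, snow:1
Hapax (freq=1): as, burn, farmer, from, sleep, snow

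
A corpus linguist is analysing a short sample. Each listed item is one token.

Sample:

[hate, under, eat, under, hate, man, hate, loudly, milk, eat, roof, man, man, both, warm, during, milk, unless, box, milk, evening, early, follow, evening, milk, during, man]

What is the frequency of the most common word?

4

Frequencies: man:4, milk:4, hate:3, under:2, eat:2, during:2, evening:2, loudly:1, roof:1, both:1, warm:1, unless:1, box:1, early:1, follow:1
Most common: 'man' with frequency 4.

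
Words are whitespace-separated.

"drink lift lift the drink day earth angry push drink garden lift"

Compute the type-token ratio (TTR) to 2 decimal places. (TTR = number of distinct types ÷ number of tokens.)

N = 12 tokens, V = 8 types.
TTR = V / N = 8 / 12 = 0.67

0.67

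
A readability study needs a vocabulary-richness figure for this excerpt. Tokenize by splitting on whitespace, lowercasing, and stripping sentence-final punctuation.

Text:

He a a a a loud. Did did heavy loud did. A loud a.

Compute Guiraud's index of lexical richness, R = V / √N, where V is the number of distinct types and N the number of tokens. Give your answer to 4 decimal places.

N = 14, V = 5.
√N = 3.741657
R = 5 / 3.741657 = 1.3363

1.3363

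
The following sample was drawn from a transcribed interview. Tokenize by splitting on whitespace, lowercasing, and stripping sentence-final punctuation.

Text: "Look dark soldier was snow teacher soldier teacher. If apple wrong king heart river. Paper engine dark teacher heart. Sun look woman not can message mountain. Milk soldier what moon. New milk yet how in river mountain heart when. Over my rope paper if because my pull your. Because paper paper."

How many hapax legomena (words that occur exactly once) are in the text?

Frequencies: paper:4, soldier:3, teacher:3, heart:3, look:2, dark:2, if:2, river:2, mountain:2, milk:2, my:2, because:2, was:1, snow:1, apple:1, wrong:1, king:1, engine:1, sun:1, woman:1, … (14 more, each freq 1)
Hapax (freq=1): apple, can, engine, how, in, king, message, moon, new, not, over, pull, rope, snow, sun, was, what, when, woman, wrong, yet, your

22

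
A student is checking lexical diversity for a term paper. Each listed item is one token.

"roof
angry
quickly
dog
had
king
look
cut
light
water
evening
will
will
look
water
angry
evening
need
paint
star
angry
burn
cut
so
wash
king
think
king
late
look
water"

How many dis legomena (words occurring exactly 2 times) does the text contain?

3

Frequencies: angry:3, king:3, look:3, water:3, cut:2, evening:2, will:2, roof:1, quickly:1, dog:1, had:1, light:1, need:1, paint:1, star:1, burn:1, so:1, wash:1, think:1, late:1
Words with frequency 2: cut, evening, will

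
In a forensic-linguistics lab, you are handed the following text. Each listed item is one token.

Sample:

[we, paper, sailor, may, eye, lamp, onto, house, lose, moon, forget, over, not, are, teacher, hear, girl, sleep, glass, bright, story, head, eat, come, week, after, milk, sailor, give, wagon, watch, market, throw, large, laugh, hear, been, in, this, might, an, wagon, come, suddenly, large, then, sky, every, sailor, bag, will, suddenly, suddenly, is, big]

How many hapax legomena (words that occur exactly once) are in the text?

41

Frequencies: sailor:3, suddenly:3, hear:2, come:2, wagon:2, large:2, we:1, paper:1, may:1, eye:1, lamp:1, onto:1, house:1, lose:1, moon:1, forget:1, over:1, not:1, are:1, teacher:1, … (27 more, each freq 1)
Hapax (freq=1): after, an, are, bag, been, big, bright, eat, every, eye, forget, girl, give, glass, head, house, in, is, lamp, laugh, lose, market, may, might, milk, moon, not, onto, over, paper, sky, sleep, story, teacher, then, this, throw, watch, we, week, will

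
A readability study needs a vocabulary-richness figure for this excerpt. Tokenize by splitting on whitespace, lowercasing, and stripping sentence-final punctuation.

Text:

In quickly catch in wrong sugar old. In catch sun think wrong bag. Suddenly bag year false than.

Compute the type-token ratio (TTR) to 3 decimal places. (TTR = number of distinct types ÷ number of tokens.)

N = 18 tokens, V = 13 types.
TTR = V / N = 13 / 18 = 0.722

0.722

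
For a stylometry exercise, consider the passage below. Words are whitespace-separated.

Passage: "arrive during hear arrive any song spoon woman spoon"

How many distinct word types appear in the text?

Distinct types: {any, arrive, during, hear, song, spoon, woman}
V = 7

7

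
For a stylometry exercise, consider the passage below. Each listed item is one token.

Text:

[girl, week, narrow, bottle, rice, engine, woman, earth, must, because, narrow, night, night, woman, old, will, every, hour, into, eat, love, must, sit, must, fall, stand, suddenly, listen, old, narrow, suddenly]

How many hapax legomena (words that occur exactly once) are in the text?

17

Frequencies: narrow:3, must:3, woman:2, night:2, old:2, suddenly:2, girl:1, week:1, bottle:1, rice:1, engine:1, earth:1, because:1, will:1, every:1, hour:1, into:1, eat:1, love:1, sit:1, … (3 more, each freq 1)
Hapax (freq=1): because, bottle, earth, eat, engine, every, fall, girl, hour, into, listen, love, rice, sit, stand, week, will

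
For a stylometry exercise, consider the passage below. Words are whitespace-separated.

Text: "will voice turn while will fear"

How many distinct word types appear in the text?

5

Distinct types: {fear, turn, voice, while, will}
V = 5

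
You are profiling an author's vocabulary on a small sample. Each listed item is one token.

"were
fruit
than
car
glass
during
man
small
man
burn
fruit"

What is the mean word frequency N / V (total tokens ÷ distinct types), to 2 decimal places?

N = 11 tokens, V = 9 types.
Mean frequency = N / V = 11 / 9 = 1.22

1.22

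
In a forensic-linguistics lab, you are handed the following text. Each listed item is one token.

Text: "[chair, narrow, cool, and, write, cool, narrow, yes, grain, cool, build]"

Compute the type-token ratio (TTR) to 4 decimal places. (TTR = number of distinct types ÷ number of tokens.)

0.7273

N = 11 tokens, V = 8 types.
TTR = V / N = 8 / 11 = 0.7273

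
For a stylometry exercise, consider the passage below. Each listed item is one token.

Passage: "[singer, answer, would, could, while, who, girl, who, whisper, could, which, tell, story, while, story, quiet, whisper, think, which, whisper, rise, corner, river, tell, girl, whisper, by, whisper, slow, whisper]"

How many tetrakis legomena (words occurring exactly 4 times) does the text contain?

0

Frequencies: whisper:6, could:2, while:2, who:2, girl:2, which:2, tell:2, story:2, singer:1, answer:1, would:1, quiet:1, think:1, rise:1, corner:1, river:1, by:1, slow:1
Words with frequency 4: (none)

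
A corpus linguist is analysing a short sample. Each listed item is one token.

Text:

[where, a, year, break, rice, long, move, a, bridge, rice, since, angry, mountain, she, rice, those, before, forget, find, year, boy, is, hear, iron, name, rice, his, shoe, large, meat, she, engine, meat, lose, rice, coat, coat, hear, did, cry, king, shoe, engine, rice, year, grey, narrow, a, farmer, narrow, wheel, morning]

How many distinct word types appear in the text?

36

Distinct types: {a, angry, before, boy, break, bridge, coat, cry, did, engine, farmer, find, forget, grey, hear, his, iron, is, king, large, long, lose, meat, morning, mountain, move, name, narrow, rice, she, shoe, since, those, wheel, where, year}
V = 36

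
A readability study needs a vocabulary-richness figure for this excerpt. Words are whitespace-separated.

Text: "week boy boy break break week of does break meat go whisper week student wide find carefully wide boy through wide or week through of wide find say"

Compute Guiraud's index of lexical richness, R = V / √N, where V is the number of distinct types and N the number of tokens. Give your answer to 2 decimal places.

N = 28, V = 15.
√N = 5.291503
R = 15 / 5.291503 = 2.83

2.83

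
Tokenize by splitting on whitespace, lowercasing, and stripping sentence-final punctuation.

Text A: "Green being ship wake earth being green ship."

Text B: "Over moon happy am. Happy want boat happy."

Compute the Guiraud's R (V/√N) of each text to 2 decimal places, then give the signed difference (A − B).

A: V=5, N=8, R=1.77
B: V=6, N=8, R=2.12
Difference = 1.77 − 2.12 = -0.35

-0.35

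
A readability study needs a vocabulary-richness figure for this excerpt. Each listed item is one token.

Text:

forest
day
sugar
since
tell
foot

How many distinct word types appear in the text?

6

Distinct types: {day, foot, forest, since, sugar, tell}
V = 6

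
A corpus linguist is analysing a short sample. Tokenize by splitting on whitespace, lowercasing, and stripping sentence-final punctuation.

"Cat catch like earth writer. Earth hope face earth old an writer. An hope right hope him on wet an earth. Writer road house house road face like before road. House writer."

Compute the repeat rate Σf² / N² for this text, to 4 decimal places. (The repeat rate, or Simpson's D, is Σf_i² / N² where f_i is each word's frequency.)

0.0820

Frequencies: earth:4, writer:4, hope:3, an:3, road:3, house:3, like:2, face:2, cat:1, catch:1, old:1, right:1, him:1, on:1, wet:1, before:1
Σf² = 84; N² = 1024
Repeat rate = 84 / 1024 = 0.0820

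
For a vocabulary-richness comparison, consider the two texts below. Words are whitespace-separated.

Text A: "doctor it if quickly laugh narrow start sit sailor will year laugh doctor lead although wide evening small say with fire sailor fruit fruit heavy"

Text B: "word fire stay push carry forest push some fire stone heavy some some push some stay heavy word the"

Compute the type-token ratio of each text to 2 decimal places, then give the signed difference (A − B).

TTR(A) = 21/25 = 0.84
TTR(B) = 10/19 = 0.53
Difference = 0.84 − 0.53 = 0.31

0.31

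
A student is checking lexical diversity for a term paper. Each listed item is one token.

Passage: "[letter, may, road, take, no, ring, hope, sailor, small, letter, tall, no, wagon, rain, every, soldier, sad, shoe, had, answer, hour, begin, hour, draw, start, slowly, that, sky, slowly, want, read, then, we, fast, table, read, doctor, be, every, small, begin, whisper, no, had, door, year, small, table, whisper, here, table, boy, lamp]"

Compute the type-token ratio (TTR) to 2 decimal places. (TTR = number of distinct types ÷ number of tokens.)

0.74

N = 53 tokens, V = 39 types.
TTR = V / N = 39 / 53 = 0.74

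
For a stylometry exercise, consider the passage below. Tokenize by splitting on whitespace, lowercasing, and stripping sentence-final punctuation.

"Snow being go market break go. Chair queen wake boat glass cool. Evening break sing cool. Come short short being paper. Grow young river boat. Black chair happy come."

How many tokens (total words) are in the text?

29

Tokens: snow, being, go, market, break, go, chair, queen, wake, boat, glass, cool, evening, break, sing, cool, come, short, short, being, paper, grow, young, river, boat, black, chair, happy, come
N = 29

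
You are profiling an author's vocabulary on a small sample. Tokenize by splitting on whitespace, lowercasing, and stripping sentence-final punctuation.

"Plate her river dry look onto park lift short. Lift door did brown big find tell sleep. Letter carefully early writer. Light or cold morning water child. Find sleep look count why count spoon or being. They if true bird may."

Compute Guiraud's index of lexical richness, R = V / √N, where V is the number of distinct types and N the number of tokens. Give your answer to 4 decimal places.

5.4661

N = 41, V = 35.
√N = 6.403124
R = 35 / 6.403124 = 5.4661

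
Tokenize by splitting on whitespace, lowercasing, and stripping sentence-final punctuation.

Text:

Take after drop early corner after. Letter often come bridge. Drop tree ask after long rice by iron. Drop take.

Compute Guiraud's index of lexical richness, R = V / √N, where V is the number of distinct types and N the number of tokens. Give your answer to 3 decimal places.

3.354

N = 20, V = 15.
√N = 4.472136
R = 15 / 4.472136 = 3.354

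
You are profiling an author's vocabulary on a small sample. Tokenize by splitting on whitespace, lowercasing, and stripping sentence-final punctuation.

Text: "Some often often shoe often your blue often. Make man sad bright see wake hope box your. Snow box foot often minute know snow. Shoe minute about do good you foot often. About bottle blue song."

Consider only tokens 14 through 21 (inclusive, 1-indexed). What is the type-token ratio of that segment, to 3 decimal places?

0.875

Segment tokens 14–21: wake, hope, box, your, snow, box, foot, often
Segment N = 8, segment V = 7.
TTR = 7 / 8 = 0.875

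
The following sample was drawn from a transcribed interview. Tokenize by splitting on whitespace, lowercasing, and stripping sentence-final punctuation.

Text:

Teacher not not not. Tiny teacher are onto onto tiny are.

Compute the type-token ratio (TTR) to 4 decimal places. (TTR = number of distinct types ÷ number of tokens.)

0.4545

N = 11 tokens, V = 5 types.
TTR = V / N = 5 / 11 = 0.4545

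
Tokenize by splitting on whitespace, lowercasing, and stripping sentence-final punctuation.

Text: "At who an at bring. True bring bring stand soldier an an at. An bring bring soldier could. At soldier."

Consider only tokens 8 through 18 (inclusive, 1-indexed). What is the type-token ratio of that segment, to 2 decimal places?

0.55

Segment tokens 8–18: bring, stand, soldier, an, an, at, an, bring, bring, soldier, could
Segment N = 11, segment V = 6.
TTR = 6 / 11 = 0.55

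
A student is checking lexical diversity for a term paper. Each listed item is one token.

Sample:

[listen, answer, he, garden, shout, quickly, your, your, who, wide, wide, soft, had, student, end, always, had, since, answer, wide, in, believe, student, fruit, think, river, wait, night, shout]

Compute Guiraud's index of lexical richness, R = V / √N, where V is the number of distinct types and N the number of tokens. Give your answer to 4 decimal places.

N = 29, V = 22.
√N = 5.385165
R = 22 / 5.385165 = 4.0853

4.0853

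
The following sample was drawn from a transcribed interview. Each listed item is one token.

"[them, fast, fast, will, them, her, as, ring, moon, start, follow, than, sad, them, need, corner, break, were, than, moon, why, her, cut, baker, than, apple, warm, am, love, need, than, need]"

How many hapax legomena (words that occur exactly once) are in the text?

16

Frequencies: than:4, them:3, need:3, fast:2, her:2, moon:2, will:1, as:1, ring:1, start:1, follow:1, sad:1, corner:1, break:1, were:1, why:1, cut:1, baker:1, apple:1, warm:1, … (2 more, each freq 1)
Hapax (freq=1): am, apple, as, baker, break, corner, cut, follow, love, ring, sad, start, warm, were, why, will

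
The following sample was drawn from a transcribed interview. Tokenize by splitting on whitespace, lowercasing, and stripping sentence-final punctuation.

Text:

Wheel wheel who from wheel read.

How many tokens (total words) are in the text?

Tokens: wheel, wheel, who, from, wheel, read
N = 6

6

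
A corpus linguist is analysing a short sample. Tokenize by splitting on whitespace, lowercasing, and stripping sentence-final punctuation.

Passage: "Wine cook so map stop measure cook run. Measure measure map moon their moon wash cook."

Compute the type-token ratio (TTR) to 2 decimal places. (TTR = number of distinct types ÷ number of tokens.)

0.63

N = 16 tokens, V = 10 types.
TTR = V / N = 10 / 16 = 0.63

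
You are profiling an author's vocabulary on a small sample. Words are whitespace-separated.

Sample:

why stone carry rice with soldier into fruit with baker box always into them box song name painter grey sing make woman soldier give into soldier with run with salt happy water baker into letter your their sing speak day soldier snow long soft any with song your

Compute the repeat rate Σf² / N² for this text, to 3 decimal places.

Frequencies: with:5, soldier:4, into:4, baker:2, box:2, song:2, sing:2, your:2, why:1, stone:1, carry:1, rice:1, fruit:1, always:1, them:1, name:1, painter:1, grey:1, make:1, woman:1, … (13 more, each freq 1)
Σf² = 102; N² = 2304
Repeat rate = 102 / 2304 = 0.044

0.044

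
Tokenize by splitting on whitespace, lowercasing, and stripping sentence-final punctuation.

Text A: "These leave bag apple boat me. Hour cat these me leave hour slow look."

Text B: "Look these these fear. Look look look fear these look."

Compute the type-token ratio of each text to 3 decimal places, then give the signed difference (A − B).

TTR(A) = 10/14 = 0.714
TTR(B) = 3/10 = 0.300
Difference = 0.714 − 0.300 = 0.414

0.414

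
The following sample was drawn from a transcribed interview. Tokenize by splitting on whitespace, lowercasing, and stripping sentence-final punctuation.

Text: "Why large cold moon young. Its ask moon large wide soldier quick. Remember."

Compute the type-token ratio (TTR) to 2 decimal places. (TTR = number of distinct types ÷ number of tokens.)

0.85

N = 13 tokens, V = 11 types.
TTR = V / N = 11 / 13 = 0.85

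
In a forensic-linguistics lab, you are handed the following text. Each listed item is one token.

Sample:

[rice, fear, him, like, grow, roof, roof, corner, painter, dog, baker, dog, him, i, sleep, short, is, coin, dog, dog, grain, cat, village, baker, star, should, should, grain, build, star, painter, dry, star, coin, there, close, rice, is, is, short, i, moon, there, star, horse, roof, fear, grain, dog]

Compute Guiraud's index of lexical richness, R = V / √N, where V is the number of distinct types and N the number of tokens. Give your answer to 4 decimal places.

N = 49, V = 26.
√N = 7.000000
R = 26 / 7.000000 = 3.7143

3.7143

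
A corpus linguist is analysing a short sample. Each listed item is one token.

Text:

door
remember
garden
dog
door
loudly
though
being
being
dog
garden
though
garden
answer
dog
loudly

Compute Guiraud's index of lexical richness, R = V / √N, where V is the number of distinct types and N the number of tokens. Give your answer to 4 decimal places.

2.0000

N = 16, V = 8.
√N = 4.000000
R = 8 / 4.000000 = 2.0000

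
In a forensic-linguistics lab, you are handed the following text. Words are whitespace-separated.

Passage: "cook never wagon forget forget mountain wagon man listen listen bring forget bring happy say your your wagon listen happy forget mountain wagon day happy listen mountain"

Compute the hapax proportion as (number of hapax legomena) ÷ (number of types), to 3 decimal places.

Frequencies: wagon:4, forget:4, listen:4, mountain:3, happy:3, bring:2, your:2, cook:1, never:1, man:1, say:1, day:1
Hapax count = 5; type count = 12.
Ratio = 5 / 12 = 0.417

0.417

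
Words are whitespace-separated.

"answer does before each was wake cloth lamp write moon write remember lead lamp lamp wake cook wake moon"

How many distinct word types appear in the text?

Distinct types: {answer, before, cloth, cook, does, each, lamp, lead, moon, remember, wake, was, write}
V = 13

13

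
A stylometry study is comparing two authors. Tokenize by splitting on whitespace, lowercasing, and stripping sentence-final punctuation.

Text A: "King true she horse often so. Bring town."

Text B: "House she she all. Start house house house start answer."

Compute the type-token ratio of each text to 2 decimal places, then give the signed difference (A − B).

0.50

TTR(A) = 8/8 = 1.00
TTR(B) = 5/10 = 0.50
Difference = 1.00 − 0.50 = 0.50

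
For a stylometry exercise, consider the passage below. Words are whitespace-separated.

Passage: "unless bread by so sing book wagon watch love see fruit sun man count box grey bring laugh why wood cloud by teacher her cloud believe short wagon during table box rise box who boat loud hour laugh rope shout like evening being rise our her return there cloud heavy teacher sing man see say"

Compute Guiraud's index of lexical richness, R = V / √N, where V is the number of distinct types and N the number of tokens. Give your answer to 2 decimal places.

5.66

N = 55, V = 42.
√N = 7.416198
R = 42 / 7.416198 = 5.66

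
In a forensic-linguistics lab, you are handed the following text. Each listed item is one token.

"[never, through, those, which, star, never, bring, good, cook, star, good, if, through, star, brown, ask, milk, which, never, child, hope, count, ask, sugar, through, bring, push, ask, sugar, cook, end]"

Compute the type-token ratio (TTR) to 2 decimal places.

0.58

N = 31 tokens, V = 18 types.
TTR = V / N = 18 / 31 = 0.58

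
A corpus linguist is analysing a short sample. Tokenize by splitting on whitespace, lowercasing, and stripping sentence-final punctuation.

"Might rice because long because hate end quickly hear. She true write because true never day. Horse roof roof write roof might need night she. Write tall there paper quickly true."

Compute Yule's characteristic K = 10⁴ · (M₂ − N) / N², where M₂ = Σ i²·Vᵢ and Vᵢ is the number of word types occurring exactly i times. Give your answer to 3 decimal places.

312.175

Frequencies: because:3, true:3, write:3, roof:3, might:2, quickly:2, she:2, rice:1, long:1, hate:1, end:1, hear:1, never:1, day:1, horse:1, need:1, night:1, tall:1, there:1, paper:1
N = 31. Frequency spectrum: V_1=13, V_2=3, V_3=4
M₂ = 1²·13 + 2²·3 + 3²·4 = 61
K = 10000 × (61 − 31) / 31² = 312.175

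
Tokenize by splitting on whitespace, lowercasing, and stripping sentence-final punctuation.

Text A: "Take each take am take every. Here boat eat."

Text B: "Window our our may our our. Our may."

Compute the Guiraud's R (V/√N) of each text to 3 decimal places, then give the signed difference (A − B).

1.272

A: V=7, N=9, R=2.333
B: V=3, N=8, R=1.061
Difference = 2.333 − 1.061 = 1.272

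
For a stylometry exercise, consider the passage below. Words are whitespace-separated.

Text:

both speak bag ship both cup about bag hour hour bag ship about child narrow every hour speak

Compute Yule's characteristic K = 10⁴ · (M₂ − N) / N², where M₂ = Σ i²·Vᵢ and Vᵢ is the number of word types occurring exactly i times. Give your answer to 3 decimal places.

617.284

Frequencies: bag:3, hour:3, both:2, speak:2, ship:2, about:2, cup:1, child:1, narrow:1, every:1
N = 18. Frequency spectrum: V_1=4, V_2=4, V_3=2
M₂ = 1²·4 + 2²·4 + 3²·2 = 38
K = 10000 × (38 − 18) / 18² = 617.284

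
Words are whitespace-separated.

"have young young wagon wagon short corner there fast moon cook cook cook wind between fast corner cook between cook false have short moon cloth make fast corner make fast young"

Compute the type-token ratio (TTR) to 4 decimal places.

0.4516

N = 31 tokens, V = 14 types.
TTR = V / N = 14 / 31 = 0.4516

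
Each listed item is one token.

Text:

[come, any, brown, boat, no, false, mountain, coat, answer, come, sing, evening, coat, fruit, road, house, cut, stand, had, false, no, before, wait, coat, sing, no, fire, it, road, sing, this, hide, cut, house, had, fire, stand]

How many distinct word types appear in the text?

23

Distinct types: {answer, any, before, boat, brown, coat, come, cut, evening, false, fire, fruit, had, hide, house, it, mountain, no, road, sing, stand, this, wait}
V = 23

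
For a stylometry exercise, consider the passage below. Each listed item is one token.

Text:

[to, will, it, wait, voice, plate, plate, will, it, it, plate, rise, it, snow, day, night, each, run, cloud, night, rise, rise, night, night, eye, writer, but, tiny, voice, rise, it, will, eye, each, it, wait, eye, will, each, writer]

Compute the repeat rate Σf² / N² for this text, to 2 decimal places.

0.08

Frequencies: it:6, will:4, rise:4, night:4, plate:3, each:3, eye:3, wait:2, voice:2, writer:2, to:1, snow:1, day:1, run:1, cloud:1, but:1, tiny:1
Σf² = 130; N² = 1600
Repeat rate = 130 / 1600 = 0.08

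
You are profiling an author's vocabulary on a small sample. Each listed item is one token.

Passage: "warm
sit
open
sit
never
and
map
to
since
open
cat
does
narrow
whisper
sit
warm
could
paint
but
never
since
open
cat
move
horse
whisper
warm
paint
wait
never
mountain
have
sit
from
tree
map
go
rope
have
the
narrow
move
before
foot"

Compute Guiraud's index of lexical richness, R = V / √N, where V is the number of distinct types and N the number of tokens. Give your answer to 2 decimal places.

4.07

N = 44, V = 27.
√N = 6.633250
R = 27 / 6.633250 = 4.07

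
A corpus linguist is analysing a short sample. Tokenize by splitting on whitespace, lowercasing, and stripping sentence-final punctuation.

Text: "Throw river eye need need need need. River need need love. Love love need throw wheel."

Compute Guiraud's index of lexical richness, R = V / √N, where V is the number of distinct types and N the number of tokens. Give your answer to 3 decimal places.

1.500

N = 16, V = 6.
√N = 4.000000
R = 6 / 4.000000 = 1.500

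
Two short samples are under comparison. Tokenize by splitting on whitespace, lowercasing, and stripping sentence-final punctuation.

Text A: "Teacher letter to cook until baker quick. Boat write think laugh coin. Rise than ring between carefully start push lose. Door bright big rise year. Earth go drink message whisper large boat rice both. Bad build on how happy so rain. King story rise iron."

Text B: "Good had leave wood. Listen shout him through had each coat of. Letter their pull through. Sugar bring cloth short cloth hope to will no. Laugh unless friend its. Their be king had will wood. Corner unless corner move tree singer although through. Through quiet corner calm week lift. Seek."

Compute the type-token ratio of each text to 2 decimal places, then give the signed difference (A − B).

0.17

TTR(A) = 42/45 = 0.93
TTR(B) = 38/50 = 0.76
Difference = 0.93 − 0.76 = 0.17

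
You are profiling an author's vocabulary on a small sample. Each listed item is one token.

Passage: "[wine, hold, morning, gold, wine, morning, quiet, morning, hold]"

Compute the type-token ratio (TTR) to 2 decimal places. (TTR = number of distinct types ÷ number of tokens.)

0.56

N = 9 tokens, V = 5 types.
TTR = V / N = 5 / 9 = 0.56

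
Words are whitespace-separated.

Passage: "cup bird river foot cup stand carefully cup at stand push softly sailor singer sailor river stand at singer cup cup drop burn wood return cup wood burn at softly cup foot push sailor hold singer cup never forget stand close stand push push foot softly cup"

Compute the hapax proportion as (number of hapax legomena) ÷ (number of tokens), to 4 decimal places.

Frequencies: cup:9, stand:5, push:4, foot:3, at:3, softly:3, sailor:3, singer:3, river:2, burn:2, wood:2, bird:1, carefully:1, drop:1, return:1, hold:1, never:1, forget:1, close:1
Hapax count = 8; token count = 47.
Ratio = 8 / 47 = 0.1702

0.1702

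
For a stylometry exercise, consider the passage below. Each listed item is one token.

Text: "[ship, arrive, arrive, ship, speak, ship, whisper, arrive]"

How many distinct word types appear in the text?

Distinct types: {arrive, ship, speak, whisper}
V = 4

4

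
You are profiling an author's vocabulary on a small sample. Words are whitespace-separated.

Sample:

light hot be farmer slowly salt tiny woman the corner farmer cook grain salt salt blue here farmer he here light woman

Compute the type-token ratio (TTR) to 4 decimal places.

N = 22 tokens, V = 15 types.
TTR = V / N = 15 / 22 = 0.6818

0.6818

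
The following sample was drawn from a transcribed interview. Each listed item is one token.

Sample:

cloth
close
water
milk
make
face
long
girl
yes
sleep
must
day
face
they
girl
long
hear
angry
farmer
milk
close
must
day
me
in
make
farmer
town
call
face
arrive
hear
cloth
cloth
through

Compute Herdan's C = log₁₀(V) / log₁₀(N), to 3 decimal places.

0.869

N = 35, V = 22.
log₁₀(V) = 1.342423, log₁₀(N) = 1.544068
C = 1.342423 / 1.544068 = 0.869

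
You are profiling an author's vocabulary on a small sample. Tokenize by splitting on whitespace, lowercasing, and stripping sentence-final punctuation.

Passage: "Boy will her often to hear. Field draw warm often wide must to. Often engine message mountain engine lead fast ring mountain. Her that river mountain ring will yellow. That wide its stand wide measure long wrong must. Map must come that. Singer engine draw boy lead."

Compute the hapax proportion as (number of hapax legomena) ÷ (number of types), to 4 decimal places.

0.5357

Frequencies: often:3, wide:3, must:3, engine:3, mountain:3, that:3, boy:2, will:2, her:2, to:2, draw:2, lead:2, ring:2, hear:1, field:1, warm:1, message:1, fast:1, river:1, yellow:1, … (8 more, each freq 1)
Hapax count = 15; type count = 28.
Ratio = 15 / 28 = 0.5357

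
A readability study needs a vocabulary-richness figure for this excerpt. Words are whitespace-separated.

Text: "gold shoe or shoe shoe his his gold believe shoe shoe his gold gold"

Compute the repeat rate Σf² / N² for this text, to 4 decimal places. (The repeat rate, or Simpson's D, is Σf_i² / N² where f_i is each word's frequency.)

Frequencies: shoe:5, gold:4, his:3, or:1, believe:1
Σf² = 52; N² = 196
Repeat rate = 52 / 196 = 0.2653

0.2653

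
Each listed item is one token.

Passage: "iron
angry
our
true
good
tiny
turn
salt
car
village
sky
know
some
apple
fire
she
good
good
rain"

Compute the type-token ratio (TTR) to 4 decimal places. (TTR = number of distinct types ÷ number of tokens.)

0.8947

N = 19 tokens, V = 17 types.
TTR = V / N = 17 / 19 = 0.8947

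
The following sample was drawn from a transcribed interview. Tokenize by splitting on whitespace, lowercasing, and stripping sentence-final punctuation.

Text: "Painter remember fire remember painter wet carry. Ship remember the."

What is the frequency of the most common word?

Frequencies: remember:3, painter:2, fire:1, wet:1, carry:1, ship:1, the:1
Most common: 'remember' with frequency 3.

3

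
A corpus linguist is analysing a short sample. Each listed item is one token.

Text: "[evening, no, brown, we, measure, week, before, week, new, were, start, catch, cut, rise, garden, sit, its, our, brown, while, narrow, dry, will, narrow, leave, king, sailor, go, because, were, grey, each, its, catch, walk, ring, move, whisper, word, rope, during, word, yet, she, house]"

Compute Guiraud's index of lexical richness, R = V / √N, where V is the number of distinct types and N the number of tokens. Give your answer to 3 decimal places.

N = 45, V = 38.
√N = 6.708204
R = 38 / 6.708204 = 5.665

5.665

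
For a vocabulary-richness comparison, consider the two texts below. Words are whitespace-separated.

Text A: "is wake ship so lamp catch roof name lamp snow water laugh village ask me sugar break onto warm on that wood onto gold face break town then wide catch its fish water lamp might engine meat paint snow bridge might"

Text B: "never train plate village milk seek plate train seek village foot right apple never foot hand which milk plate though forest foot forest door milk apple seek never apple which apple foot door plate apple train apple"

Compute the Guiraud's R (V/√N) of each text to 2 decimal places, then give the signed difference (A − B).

2.85

A: V=33, N=41, R=5.15
B: V=14, N=37, R=2.30
Difference = 5.15 − 2.30 = 2.85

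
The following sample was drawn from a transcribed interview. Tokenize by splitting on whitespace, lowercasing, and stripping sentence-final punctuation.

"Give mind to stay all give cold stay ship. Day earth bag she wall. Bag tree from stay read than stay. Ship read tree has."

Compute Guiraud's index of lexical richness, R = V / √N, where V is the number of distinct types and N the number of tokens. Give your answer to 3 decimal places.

N = 25, V = 17.
√N = 5.000000
R = 17 / 5.000000 = 3.400

3.400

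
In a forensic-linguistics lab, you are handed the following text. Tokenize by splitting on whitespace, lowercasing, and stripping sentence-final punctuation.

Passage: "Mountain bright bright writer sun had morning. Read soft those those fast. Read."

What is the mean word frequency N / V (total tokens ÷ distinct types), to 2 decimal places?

N = 13 tokens, V = 10 types.
Mean frequency = N / V = 13 / 10 = 1.30

1.30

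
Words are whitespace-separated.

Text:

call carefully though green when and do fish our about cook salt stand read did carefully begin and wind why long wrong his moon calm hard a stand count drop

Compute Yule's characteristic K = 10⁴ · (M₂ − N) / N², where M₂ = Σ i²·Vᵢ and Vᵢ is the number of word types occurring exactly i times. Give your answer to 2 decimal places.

Frequencies: carefully:2, and:2, stand:2, call:1, though:1, green:1, when:1, do:1, fish:1, our:1, about:1, cook:1, salt:1, read:1, did:1, begin:1, wind:1, why:1, long:1, wrong:1, … (7 more, each freq 1)
N = 30. Frequency spectrum: V_1=24, V_2=3
M₂ = 1²·24 + 2²·3 = 36
K = 10000 × (36 − 30) / 30² = 66.67

66.67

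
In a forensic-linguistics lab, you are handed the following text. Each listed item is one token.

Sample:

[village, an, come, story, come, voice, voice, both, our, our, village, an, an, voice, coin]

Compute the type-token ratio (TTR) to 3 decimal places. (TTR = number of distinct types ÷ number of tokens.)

N = 15 tokens, V = 8 types.
TTR = V / N = 8 / 15 = 0.533

0.533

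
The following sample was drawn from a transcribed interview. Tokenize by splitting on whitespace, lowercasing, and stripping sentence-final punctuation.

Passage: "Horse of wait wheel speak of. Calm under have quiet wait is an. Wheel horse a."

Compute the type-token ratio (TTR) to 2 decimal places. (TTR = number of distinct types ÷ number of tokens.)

N = 16 tokens, V = 12 types.
TTR = V / N = 12 / 16 = 0.75

0.75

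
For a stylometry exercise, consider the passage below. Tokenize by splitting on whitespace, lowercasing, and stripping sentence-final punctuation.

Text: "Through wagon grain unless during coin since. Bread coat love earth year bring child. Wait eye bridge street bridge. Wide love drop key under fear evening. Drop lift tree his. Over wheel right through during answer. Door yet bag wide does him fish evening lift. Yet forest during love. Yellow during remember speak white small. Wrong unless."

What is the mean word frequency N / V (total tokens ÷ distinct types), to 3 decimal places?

1.295

N = 57 tokens, V = 44 types.
Mean frequency = N / V = 57 / 44 = 1.295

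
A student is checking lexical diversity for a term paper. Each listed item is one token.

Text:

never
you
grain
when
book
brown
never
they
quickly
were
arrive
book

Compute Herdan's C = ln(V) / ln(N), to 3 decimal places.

N = 12, V = 10.
ln(V) = 2.302585, ln(N) = 2.484907
C = 2.302585 / 2.484907 = 0.927

0.927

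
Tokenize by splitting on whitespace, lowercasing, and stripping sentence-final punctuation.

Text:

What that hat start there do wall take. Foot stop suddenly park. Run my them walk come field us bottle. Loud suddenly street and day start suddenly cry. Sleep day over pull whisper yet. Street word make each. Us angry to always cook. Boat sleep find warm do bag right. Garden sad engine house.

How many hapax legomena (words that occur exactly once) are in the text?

Frequencies: suddenly:3, start:2, do:2, us:2, street:2, day:2, sleep:2, what:1, that:1, hat:1, there:1, wall:1, take:1, foot:1, stop:1, park:1, run:1, my:1, them:1, walk:1, … (26 more, each freq 1)
Hapax (freq=1): always, and, angry, bag, boat, bottle, come, cook, cry, each, engine, field, find, foot, garden, hat, house, loud, make, my, over, park, pull, right, run, sad, stop, take, that, them, there, to, walk, wall, warm, what, whisper, word, yet

39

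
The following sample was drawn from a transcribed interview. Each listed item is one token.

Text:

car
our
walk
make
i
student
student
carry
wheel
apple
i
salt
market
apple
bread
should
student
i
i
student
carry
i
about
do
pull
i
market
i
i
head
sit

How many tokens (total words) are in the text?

31

Tokens: car, our, walk, make, i, student, student, carry, wheel, apple, i, salt, market, apple, bread, should, student, i, i, student, carry, i, about, do, pull, i, market, i, i, head, sit
N = 31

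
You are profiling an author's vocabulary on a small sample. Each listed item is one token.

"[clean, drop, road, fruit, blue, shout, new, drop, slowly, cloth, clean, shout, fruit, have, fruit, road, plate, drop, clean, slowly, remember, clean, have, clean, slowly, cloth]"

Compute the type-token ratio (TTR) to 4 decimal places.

N = 26 tokens, V = 12 types.
TTR = V / N = 12 / 26 = 0.4615

0.4615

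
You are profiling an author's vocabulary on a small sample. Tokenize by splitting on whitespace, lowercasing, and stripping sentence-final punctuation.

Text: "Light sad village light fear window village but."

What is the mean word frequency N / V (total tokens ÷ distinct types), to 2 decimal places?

1.33

N = 8 tokens, V = 6 types.
Mean frequency = N / V = 8 / 6 = 1.33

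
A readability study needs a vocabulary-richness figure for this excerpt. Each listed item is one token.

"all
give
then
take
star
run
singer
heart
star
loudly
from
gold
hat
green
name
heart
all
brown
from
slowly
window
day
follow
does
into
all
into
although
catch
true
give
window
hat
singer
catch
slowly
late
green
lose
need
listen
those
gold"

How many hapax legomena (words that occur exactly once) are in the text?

Frequencies: all:3, give:2, star:2, singer:2, heart:2, from:2, gold:2, hat:2, green:2, slowly:2, window:2, into:2, catch:2, then:1, take:1, run:1, loudly:1, name:1, brown:1, day:1, … (9 more, each freq 1)
Hapax (freq=1): although, brown, day, does, follow, late, listen, lose, loudly, name, need, run, take, then, those, true

16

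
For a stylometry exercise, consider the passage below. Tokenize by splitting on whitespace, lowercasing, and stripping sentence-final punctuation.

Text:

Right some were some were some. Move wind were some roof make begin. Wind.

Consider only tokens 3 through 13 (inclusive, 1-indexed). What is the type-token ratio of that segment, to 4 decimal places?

Segment tokens 3–13: were, some, were, some, move, wind, were, some, roof, make, begin
Segment N = 11, segment V = 7.
TTR = 7 / 11 = 0.6364

0.6364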